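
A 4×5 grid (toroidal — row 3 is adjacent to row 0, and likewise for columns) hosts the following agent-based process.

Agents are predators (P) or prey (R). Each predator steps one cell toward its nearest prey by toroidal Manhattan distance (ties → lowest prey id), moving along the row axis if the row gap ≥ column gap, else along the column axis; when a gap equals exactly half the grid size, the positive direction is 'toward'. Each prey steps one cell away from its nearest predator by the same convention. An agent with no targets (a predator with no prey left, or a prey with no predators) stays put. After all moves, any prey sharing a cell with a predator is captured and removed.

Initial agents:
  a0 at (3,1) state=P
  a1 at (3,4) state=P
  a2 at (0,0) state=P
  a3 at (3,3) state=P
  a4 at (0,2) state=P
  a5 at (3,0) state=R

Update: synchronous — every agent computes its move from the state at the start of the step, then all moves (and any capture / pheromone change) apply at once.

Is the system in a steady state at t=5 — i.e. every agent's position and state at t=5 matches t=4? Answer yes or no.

yes

t=1: a0@(3,0):P a1@(3,0):P a2@(3,0):P a3@(3,4):P a4@(0,1):P
t=2: (unchanged — steady state)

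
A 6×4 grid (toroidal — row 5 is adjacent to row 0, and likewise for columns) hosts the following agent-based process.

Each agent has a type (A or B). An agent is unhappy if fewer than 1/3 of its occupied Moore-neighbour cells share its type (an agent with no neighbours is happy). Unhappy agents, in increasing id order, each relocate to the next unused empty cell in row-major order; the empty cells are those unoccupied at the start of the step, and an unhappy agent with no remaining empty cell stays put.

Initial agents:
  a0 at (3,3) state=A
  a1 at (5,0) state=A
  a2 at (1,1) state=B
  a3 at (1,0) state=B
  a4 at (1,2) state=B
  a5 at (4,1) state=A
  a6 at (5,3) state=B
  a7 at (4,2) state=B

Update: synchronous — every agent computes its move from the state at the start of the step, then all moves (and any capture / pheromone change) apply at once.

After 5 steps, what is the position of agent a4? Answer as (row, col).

(1, 2)

t=1: a0@(0,0):A a1@(5,0):A a2@(1,1):B a3@(1,0):B a4@(1,2):B a5@(4,1):A a6@(5,3):B a7@(4,2):B
t=2: a0@(0,1):A a1@(5,0):A a2@(1,1):B a3@(1,0):B a4@(1,2):B a5@(4,1):A a6@(5,3):B a7@(4,2):B
t=3: a0@(0,0):A a1@(5,0):A a2@(1,1):B a3@(1,0):B a4@(1,2):B a5@(4,1):A a6@(5,3):B a7@(4,2):B
t=4: a0@(0,1):A a1@(5,0):A a2@(1,1):B a3@(1,0):B a4@(1,2):B a5@(4,1):A a6@(5,3):B a7@(4,2):B
t=5: a0@(0,0):A a1@(5,0):A a2@(1,1):B a3@(1,0):B a4@(1,2):B a5@(4,1):A a6@(5,3):B a7@(4,2):B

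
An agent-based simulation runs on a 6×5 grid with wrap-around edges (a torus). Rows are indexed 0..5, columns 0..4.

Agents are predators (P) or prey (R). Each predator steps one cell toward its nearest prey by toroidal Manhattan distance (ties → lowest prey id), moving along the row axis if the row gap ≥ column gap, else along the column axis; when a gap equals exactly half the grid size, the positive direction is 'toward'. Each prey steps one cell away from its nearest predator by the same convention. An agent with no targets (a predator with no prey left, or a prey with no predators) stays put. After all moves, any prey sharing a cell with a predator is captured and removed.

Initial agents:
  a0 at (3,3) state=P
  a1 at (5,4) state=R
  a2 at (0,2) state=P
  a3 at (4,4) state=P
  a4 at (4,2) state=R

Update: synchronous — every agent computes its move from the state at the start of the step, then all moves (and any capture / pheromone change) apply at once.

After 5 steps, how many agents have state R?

1

t=1: a0@(4,3):P a1@(0,4):R a2@(5,2):P a3@(5,4):P
t=2: a0@(5,3):P a1@(1,4):R a2@(5,3):P a3@(0,4):P
t=3: a0@(0,3):P a1@(2,4):R a2@(0,3):P a3@(1,4):P
t=4: a0@(1,3):P a1@(3,4):R a2@(1,3):P a3@(2,4):P
t=5: a0@(2,3):P a1@(4,4):R a2@(2,3):P a3@(3,4):P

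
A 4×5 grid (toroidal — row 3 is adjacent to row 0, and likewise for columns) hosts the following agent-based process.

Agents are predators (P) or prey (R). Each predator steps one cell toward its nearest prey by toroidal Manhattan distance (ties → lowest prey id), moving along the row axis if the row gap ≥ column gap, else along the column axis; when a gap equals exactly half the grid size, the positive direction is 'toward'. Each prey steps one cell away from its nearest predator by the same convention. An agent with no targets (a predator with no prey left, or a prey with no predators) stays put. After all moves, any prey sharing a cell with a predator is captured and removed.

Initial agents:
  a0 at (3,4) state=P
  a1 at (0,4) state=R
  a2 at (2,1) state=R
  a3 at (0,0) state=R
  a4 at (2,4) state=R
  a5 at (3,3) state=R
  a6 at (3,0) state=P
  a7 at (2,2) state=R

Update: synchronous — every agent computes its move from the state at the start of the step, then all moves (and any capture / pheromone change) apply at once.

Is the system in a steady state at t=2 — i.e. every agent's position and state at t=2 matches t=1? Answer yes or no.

no

t=1: a0@(0,4):P a1@(1,4):R a2@(1,1):R a3@(1,0):R a4@(1,4):R a5@(3,2):R a6@(0,0):P a7@(2,1):R
t=2: a0@(1,4):P a1@(2,4):R a2@(2,1):R a3@(2,0):R a4@(2,4):R a5@(3,1):R a6@(1,0):P a7@(1,1):R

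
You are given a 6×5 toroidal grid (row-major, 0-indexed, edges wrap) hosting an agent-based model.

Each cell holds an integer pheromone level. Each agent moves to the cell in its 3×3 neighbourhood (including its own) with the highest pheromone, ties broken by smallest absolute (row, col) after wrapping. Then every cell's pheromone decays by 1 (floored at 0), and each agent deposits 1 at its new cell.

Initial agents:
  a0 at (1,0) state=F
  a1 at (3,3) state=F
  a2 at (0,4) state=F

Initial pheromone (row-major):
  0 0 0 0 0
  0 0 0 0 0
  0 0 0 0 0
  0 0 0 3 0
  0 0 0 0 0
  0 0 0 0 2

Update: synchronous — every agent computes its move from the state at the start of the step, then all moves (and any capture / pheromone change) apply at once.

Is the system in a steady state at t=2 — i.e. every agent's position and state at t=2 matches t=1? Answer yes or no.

t=1: a0@(0,0) a1@(3,3) a2@(5,4) | pheromone: 1 0 0 0 0 / 0 0 0 0 0 / 0 0 0 0 0 / 0 0 0 3 0 / 0 0 0 0 0 / 0 0 0 0 2
t=2: a0@(5,4) a1@(3,3) a2@(5,4) | pheromone: 0 0 0 0 0 / 0 0 0 0 0 / 0 0 0 0 0 / 0 0 0 3 0 / 0 0 0 0 0 / 0 0 0 0 3

no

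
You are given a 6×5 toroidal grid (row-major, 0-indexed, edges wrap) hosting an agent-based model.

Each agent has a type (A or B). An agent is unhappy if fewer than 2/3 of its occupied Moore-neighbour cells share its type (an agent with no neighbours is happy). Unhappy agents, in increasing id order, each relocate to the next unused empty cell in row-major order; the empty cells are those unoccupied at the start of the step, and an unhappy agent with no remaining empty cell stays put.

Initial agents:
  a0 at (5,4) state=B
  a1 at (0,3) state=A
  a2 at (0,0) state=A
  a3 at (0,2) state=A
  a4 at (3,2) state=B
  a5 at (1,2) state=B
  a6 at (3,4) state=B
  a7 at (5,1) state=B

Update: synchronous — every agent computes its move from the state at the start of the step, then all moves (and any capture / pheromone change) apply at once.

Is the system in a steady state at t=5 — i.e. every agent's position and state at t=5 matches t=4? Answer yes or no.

yes

t=1: a0@(0,1):B a1@(0,4):A a2@(1,0):A a3@(1,1):A a4@(3,2):B a5@(1,3):B a6@(3,4):B a7@(1,4):B
t=2: a0@(0,0):B a1@(0,2):A a2@(0,3):A a3@(1,2):A a4@(3,2):B a5@(2,0):B a6@(3,4):B a7@(2,1):B
t=3: (unchanged — steady state)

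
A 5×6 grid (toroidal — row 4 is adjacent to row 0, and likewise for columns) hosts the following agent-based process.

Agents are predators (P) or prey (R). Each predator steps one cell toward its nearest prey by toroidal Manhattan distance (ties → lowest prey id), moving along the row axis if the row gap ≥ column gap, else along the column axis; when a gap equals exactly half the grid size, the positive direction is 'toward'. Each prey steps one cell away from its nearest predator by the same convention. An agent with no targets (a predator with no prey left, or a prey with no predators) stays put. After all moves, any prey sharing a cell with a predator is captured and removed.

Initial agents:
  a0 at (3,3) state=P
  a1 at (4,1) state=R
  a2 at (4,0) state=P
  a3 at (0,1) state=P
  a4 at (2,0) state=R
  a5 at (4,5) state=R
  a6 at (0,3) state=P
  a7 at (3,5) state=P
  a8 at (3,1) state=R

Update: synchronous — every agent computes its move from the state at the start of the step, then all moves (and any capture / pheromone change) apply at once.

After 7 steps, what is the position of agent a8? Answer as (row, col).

t=1: a0@(3,2):P a1@(4,2):R a2@(4,1):P a3@(4,1):P a4@(1,0):R a5@(4,4):R a6@(0,2):P a7@(4,5):P a8@(3,0):R
t=2: a0@(4,2):P a1@(0,2):R a2@(4,2):P a3@(4,2):P a4@(2,0):R a5@(4,3):R a6@(4,2):P a7@(4,4):P a8@(3,5):R
t=3: a0@(0,2):P a1@(1,2):R a2@(0,2):P a3@(0,2):P a4@(1,0):R a5@(4,4):R a6@(0,2):P a7@(4,3):P a8@(2,5):R
t=4: a0@(1,2):P a1@(2,2):R a2@(1,2):P a3@(1,2):P a4@(1,5):R a5@(4,5):R a6@(1,2):P a7@(4,4):P a8@(1,5):R
t=5: a0@(2,2):P a1@(3,2):R a2@(2,2):P a3@(2,2):P a4@(1,4):R a5@(4,0):R a6@(2,2):P a7@(4,5):P a8@(1,4):R
t=6: a0@(3,2):P a1@(4,2):R a2@(3,2):P a3@(3,2):P a4@(1,5):R a5@(4,1):R a6@(3,2):P a7@(4,0):P a8@(1,5):R
t=7: a0@(4,2):P a1@(0,2):R a2@(4,2):P a3@(4,2):P a4@(2,5):R a6@(4,2):P a7@(4,1):P a8@(2,5):R

(2, 5)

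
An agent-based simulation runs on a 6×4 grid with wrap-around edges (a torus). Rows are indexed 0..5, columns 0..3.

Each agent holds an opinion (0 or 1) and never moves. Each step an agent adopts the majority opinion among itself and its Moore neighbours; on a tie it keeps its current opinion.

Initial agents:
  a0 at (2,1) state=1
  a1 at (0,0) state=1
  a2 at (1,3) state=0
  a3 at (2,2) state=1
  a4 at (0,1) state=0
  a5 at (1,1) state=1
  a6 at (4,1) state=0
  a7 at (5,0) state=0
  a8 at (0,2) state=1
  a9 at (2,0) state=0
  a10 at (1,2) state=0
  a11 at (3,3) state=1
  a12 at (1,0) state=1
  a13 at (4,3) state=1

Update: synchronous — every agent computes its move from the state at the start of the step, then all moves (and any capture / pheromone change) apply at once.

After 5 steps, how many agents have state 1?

t=1: a0@(2,1):1 a1@(0,0):1 a2@(1,3):1 a3@(2,2):1 a4@(0,1):1 a5@(1,1):1 a6@(4,1):0 a7@(5,0):0 a8@(0,2):0 a9@(2,0):1 a10@(1,2):1 a11@(3,3):1 a12@(1,0):1 a13@(4,3):1
t=2: a0@(2,1):1 a1@(0,0):1 a2@(1,3):1 a3@(2,2):1 a4@(0,1):1 a5@(1,1):1 a6@(4,1):0 a7@(5,0):1 a8@(0,2):1 a9@(2,0):1 a10@(1,2):1 a11@(3,3):1 a12@(1,0):1 a13@(4,3):1
t=3: (unchanged — steady state)

13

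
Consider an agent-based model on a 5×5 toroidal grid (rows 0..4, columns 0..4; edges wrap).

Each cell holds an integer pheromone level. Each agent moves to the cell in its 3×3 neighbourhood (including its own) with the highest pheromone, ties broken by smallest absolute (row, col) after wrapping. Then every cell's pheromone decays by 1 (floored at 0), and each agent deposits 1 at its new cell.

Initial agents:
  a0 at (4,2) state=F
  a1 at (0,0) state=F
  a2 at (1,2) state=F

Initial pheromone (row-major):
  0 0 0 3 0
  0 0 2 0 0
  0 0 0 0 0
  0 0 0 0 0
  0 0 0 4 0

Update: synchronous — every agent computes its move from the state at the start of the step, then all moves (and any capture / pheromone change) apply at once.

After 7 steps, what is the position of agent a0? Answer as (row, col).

t=1: a0@(4,3) a1@(0,0) a2@(0,3) | pheromone: 1 0 0 3 0 / 0 0 1 0 0 / 0 0 0 0 0 / 0 0 0 0 0 / 0 0 0 4 0
t=2: a0@(4,3) a1@(0,0) a2@(4,3) | pheromone: 1 0 0 2 0 / 0 0 0 0 0 / 0 0 0 0 0 / 0 0 0 0 0 / 0 0 0 5 0
t=3: a0@(4,3) a1@(0,0) a2@(4,3) | pheromone: 1 0 0 1 0 / 0 0 0 0 0 / 0 0 0 0 0 / 0 0 0 0 0 / 0 0 0 6 0
t=4: a0@(4,3) a1@(0,0) a2@(4,3) | pheromone: 1 0 0 0 0 / 0 0 0 0 0 / 0 0 0 0 0 / 0 0 0 0 0 / 0 0 0 7 0
t=5: a0@(4,3) a1@(0,0) a2@(4,3) | pheromone: 1 0 0 0 0 / 0 0 0 0 0 / 0 0 0 0 0 / 0 0 0 0 0 / 0 0 0 8 0
t=6: a0@(4,3) a1@(0,0) a2@(4,3) | pheromone: 1 0 0 0 0 / 0 0 0 0 0 / 0 0 0 0 0 / 0 0 0 0 0 / 0 0 0 9 0
t=7: a0@(4,3) a1@(0,0) a2@(4,3) | pheromone: 1 0 0 0 0 / 0 0 0 0 0 / 0 0 0 0 0 / 0 0 0 0 0 / 0 0 0 10 0

(4, 3)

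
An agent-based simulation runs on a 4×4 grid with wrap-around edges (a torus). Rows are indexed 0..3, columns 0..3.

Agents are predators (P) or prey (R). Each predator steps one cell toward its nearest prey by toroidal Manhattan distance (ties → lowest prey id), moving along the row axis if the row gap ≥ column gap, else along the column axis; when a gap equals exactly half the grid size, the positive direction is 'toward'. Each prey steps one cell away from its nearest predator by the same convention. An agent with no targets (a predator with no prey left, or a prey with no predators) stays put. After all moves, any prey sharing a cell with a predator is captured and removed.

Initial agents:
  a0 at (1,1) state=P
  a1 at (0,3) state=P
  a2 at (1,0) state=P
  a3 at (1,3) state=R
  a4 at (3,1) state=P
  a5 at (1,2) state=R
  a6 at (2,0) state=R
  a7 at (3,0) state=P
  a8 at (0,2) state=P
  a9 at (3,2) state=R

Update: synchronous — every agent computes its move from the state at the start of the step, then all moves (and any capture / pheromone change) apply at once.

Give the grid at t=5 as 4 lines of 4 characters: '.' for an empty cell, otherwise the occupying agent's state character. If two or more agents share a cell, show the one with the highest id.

t=1: a0@(1,2):P a1@(1,3):P a2@(1,3):P a3@(2,3):R a4@(3,2):P a6@(3,0):R a7@(2,0):P a8@(1,2):P a9@(3,3):R
t=2: a0@(2,2):P a1@(2,3):P a2@(2,3):P a4@(3,3):P a6@(0,0):R a7@(2,3):P a8@(2,2):P a9@(3,0):R
t=3: a0@(2,3):P a1@(3,3):P a2@(3,3):P a4@(3,0):P a6@(1,0):R a7@(3,3):P a8@(2,3):P a9@(3,1):R
t=4: a0@(1,3):P a1@(3,0):P a2@(3,0):P a4@(3,1):P a6@(0,0):R a7@(3,0):P a8@(1,3):P a9@(3,2):R
t=5: a0@(0,3):P a1@(0,0):P a2@(0,0):P a4@(3,2):P a6@(1,0):R a7@(0,0):P a8@(0,3):P a9@(3,3):R

P..P
R...
....
..PR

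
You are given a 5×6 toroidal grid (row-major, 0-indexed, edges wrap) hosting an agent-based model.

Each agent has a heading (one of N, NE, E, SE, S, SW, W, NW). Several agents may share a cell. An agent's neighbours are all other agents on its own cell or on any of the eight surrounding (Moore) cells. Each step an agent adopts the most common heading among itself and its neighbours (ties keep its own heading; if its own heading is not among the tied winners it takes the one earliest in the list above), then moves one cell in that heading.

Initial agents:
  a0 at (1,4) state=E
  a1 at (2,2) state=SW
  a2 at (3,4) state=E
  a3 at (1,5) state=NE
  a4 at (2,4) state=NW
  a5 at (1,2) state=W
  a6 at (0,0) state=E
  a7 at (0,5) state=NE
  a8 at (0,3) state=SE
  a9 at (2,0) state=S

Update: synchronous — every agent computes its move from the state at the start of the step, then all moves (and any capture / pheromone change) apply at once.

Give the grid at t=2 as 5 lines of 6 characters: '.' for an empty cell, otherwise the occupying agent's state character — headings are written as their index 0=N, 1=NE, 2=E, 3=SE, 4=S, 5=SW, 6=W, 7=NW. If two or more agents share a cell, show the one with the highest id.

......
6.....
211..3
211...
11....

t=1: a0@(0,5):NE a1@(3,1):SW a2@(3,5):E a3@(0,0):NE a4@(2,5):E a5@(1,1):W a6@(4,1):NE a7@(4,0):NE a8@(1,4):SE a9@(3,0):S
t=2: a0@(4,0):NE a1@(2,2):NE a2@(3,0):E a3@(4,1):NE a4@(2,0):E a5@(1,0):W a6@(3,2):NE a7@(3,1):NE a8@(2,5):SE a9@(2,1):NE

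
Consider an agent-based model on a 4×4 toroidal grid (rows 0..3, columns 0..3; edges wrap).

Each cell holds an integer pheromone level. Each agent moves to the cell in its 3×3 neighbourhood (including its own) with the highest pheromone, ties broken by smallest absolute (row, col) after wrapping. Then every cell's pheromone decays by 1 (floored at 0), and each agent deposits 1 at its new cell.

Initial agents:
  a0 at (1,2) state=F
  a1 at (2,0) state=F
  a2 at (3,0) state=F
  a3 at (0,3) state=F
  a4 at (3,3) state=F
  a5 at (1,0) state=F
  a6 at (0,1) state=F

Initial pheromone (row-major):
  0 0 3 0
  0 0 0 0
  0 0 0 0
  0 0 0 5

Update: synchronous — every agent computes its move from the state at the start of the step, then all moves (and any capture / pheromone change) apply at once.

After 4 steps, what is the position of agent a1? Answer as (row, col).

t=1: a0@(0,2) a1@(3,3) a2@(3,3) a3@(3,3) a4@(3,3) a5@(0,0) a6@(0,2) | pheromone: 1 0 4 0 / 0 0 0 0 / 0 0 0 0 / 0 0 0 8
t=2: a0@(3,3) a1@(3,3) a2@(3,3) a3@(3,3) a4@(3,3) a5@(3,3) a6@(3,3) | pheromone: 0 0 3 0 / 0 0 0 0 / 0 0 0 0 / 0 0 0 14
t=3: a0@(3,3) a1@(3,3) a2@(3,3) a3@(3,3) a4@(3,3) a5@(3,3) a6@(3,3) | pheromone: 0 0 2 0 / 0 0 0 0 / 0 0 0 0 / 0 0 0 20
t=4: a0@(3,3) a1@(3,3) a2@(3,3) a3@(3,3) a4@(3,3) a5@(3,3) a6@(3,3) | pheromone: 0 0 1 0 / 0 0 0 0 / 0 0 0 0 / 0 0 0 26

(3, 3)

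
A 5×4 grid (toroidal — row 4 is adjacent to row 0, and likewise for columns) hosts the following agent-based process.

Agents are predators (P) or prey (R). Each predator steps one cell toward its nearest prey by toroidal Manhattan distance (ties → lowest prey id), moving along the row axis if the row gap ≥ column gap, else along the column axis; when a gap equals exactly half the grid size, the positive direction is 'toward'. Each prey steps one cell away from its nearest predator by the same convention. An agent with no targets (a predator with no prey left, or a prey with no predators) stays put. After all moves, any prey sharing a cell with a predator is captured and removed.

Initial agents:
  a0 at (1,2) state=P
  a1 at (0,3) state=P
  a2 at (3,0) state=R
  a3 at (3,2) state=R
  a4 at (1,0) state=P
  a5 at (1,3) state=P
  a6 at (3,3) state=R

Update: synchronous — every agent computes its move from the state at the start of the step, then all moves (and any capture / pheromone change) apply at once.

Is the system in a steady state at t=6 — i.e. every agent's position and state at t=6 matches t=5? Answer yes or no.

t=1: a0@(2,2):P a1@(4,3):P a2@(4,0):R a3@(4,2):R a4@(2,0):P a5@(2,3):P
t=2: a0@(3,2):P a1@(4,0):P a2@(4,1):R a3@(4,1):R a4@(3,0):P a5@(3,3):P
t=3: a0@(4,2):P a1@(4,1):P a4@(4,0):P a5@(3,0):P
t=4: (unchanged — steady state)

yes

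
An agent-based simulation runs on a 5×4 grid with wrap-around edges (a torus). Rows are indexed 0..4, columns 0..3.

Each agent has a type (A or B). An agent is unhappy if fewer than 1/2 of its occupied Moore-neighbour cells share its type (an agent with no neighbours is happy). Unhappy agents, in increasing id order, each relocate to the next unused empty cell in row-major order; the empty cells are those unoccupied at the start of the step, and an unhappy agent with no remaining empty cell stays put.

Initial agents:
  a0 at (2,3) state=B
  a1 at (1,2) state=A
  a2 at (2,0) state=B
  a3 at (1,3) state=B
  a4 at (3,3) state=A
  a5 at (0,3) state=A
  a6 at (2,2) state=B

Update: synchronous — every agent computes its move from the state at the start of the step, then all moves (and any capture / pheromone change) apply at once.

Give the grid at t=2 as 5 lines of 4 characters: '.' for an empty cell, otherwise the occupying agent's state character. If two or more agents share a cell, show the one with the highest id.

t=1: a0@(2,3):B a1@(0,0):A a2@(2,0):B a3@(1,3):B a4@(0,1):A a5@(0,3):A a6@(2,2):B
t=2: (unchanged — steady state)

AA.A
...B
B.BB
....
....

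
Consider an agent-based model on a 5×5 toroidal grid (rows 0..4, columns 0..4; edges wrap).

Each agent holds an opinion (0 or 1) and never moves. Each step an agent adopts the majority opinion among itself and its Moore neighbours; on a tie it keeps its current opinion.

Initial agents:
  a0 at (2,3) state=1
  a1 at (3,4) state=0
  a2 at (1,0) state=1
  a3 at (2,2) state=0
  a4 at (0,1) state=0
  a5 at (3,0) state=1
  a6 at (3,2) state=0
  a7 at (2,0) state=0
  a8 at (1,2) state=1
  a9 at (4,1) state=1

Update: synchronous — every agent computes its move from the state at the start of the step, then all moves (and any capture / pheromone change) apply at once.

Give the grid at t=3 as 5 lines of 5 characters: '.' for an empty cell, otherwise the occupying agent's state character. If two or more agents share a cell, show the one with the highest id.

.1...
0.1..
0.00.
1.0.0
.1...

t=1: a0@(2,3):0 a1@(3,4):0 a2@(1,0):0 a3@(2,2):0 a4@(0,1):1 a5@(3,0):1 a6@(3,2):0 a7@(2,0):0 a8@(1,2):1 a9@(4,1):1
t=2: (unchanged — steady state)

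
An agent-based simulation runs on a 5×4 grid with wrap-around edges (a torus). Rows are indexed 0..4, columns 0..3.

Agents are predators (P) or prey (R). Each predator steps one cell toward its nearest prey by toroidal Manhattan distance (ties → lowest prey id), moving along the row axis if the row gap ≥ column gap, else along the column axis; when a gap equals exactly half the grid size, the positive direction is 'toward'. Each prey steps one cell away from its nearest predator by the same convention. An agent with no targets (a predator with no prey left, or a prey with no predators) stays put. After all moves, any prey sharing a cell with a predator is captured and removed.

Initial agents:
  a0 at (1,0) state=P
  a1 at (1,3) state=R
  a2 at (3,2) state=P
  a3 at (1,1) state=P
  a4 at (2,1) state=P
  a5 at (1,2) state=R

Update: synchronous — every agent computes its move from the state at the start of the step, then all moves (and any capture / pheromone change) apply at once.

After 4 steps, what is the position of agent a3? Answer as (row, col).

t=1: a0@(1,3):P a2@(2,2):P a3@(1,2):P a4@(1,1):P
t=2: (unchanged — steady state)

(1, 2)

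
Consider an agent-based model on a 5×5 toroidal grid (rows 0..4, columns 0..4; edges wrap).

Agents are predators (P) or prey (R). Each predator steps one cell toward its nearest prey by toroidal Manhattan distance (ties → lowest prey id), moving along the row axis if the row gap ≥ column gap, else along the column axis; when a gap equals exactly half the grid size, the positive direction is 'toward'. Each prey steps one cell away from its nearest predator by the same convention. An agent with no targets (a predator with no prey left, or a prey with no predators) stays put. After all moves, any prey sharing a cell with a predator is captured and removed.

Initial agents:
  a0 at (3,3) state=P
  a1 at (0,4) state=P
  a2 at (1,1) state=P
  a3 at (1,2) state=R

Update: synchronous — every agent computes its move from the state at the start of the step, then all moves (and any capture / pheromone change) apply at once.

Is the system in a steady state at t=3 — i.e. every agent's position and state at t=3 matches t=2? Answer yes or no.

t=1: a0@(2,3):P a1@(0,3):P a2@(1,2):P a3@(1,3):R
t=2: a0@(1,3):P a1@(1,3):P a2@(1,3):P a3@(0,3):R
t=3: a0@(0,3):P a1@(0,3):P a2@(0,3):P a3@(4,3):R

no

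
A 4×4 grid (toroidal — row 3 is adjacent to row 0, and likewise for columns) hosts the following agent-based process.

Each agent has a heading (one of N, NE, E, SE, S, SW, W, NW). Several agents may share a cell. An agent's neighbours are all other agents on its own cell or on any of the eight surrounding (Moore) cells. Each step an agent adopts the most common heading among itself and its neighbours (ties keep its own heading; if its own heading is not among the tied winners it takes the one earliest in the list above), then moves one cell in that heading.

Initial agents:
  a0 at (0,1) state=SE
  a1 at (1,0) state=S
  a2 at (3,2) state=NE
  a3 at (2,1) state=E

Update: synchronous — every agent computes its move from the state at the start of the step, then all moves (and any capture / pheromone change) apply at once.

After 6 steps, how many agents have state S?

t=1: a0@(1,2):SE a1@(2,0):S a2@(2,3):NE a3@(2,2):E
t=2: a0@(2,3):SE a1@(3,0):S a2@(1,0):NE a3@(2,3):E
t=3: a0@(3,0):SE a1@(0,0):S a2@(0,1):NE a3@(2,0):E
t=4: a0@(0,1):SE a1@(1,0):S a2@(3,2):NE a3@(2,1):E
t=5: a0@(1,2):SE a1@(2,0):S a2@(2,3):NE a3@(2,2):E
t=6: a0@(2,3):SE a1@(3,0):S a2@(1,0):NE a3@(2,3):E

1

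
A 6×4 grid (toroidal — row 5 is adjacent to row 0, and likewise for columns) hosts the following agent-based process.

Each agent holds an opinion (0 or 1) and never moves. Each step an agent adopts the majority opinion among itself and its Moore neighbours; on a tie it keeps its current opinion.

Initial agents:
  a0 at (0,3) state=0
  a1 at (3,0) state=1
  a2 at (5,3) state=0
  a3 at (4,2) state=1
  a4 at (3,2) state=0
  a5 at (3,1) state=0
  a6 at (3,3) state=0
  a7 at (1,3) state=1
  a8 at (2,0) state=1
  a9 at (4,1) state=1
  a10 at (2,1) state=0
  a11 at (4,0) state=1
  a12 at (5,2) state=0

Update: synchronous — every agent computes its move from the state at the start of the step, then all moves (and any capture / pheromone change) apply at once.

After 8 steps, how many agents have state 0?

t=1: a0@(0,3):0 a1@(3,0):1 a2@(5,3):0 a3@(4,2):0 a4@(3,2):0 a5@(3,1):1 a6@(3,3):1 a7@(1,3):1 a8@(2,0):1 a9@(4,1):1 a10@(2,1):0 a11@(4,0):1 a12@(5,2):0
t=2: a0@(0,3):0 a1@(3,0):1 a2@(5,3):0 a3@(4,2):0 a4@(3,2):0 a5@(3,1):1 a6@(3,3):1 a7@(1,3):1 a8@(2,0):1 a9@(4,1):1 a10@(2,1):1 a11@(4,0):1 a12@(5,2):0
t=3: a0@(0,3):0 a1@(3,0):1 a2@(5,3):0 a3@(4,2):0 a4@(3,2):1 a5@(3,1):1 a6@(3,3):1 a7@(1,3):1 a8@(2,0):1 a9@(4,1):1 a10@(2,1):1 a11@(4,0):1 a12@(5,2):0
t=4: a0@(0,3):0 a1@(3,0):1 a2@(5,3):0 a3@(4,2):1 a4@(3,2):1 a5@(3,1):1 a6@(3,3):1 a7@(1,3):1 a8@(2,0):1 a9@(4,1):1 a10@(2,1):1 a11@(4,0):1 a12@(5,2):0
t=5: (unchanged — steady state)

3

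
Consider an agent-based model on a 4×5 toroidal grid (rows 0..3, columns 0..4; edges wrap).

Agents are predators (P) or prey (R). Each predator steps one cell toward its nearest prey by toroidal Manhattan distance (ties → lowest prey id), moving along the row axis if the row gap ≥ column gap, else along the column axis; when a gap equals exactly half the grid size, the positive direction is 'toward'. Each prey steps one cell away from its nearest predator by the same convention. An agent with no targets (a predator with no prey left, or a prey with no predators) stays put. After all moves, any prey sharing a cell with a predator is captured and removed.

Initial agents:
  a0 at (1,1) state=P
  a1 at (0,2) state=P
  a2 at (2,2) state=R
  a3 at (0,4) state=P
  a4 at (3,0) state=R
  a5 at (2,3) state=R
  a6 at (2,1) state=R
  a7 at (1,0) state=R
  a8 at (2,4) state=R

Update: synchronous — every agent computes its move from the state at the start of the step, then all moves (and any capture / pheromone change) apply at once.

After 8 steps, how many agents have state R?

t=1: a0@(2,1):P a1@(1,2):P a2@(3,2):R a3@(3,4):P a4@(2,0):R a5@(2,4):R a6@(3,1):R a7@(1,4):R a8@(1,4):R
t=2: a0@(2,0):P a1@(2,2):P a2@(0,2):R a3@(2,4):P a5@(1,4):R a6@(0,1):R a7@(1,0):R a8@(1,0):R
t=3: a0@(1,0):P a1@(3,2):P a3@(1,4):P a5@(0,4):R a6@(3,1):R a7@(0,0):R a8@(0,0):R
t=4: a0@(0,0):P a1@(3,1):P a3@(0,4):P a5@(3,4):R a6@(3,0):R a7@(3,0):R a8@(3,0):R
t=5: a0@(3,0):P a1@(3,0):P a3@(3,4):P a5@(2,4):R a6@(2,0):R a7@(2,0):R a8@(2,0):R
t=6: a0@(2,0):P a1@(2,0):P a3@(2,4):P a5@(1,4):R a6@(1,0):R a7@(1,0):R a8@(1,0):R
t=7: a0@(1,0):P a1@(1,0):P a3@(1,4):P a5@(0,4):R a6@(0,0):R a7@(0,0):R a8@(0,0):R
t=8: a0@(0,0):P a1@(0,0):P a3@(0,4):P a5@(3,4):R a6@(3,0):R a7@(3,0):R a8@(3,0):R

4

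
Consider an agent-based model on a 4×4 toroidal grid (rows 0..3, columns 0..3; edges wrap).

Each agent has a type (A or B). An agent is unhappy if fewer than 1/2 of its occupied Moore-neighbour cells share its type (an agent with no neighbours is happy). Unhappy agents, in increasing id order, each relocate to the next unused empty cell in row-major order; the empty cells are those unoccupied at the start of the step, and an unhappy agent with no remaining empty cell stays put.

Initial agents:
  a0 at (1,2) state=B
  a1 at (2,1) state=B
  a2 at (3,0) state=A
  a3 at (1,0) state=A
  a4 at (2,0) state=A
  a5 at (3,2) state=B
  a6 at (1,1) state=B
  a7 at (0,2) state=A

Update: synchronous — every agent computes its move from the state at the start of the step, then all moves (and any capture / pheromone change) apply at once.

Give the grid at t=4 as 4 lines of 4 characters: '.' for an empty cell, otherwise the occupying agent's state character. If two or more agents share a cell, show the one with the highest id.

AB.A
..B.
AB..
A.B.

t=1: a0@(1,2):B a1@(2,1):B a2@(3,0):A a3@(0,0):A a4@(2,0):A a5@(3,2):B a6@(0,1):B a7@(0,3):A
t=2: (unchanged — steady state)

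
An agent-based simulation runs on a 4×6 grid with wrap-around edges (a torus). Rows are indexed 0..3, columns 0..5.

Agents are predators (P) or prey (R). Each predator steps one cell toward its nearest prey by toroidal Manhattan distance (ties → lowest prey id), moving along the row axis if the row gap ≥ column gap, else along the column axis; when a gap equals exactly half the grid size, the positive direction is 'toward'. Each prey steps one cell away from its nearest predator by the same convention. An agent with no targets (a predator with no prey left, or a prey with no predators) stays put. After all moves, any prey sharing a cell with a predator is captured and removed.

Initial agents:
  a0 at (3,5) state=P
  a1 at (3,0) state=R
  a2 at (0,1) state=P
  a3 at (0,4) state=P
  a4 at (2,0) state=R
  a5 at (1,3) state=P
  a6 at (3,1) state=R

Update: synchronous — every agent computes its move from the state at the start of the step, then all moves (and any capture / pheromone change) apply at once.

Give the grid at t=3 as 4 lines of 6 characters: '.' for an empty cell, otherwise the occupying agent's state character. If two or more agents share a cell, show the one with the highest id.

t=1: a0@(3,0):P a2@(3,1):P a3@(0,5):P a4@(1,0):R a5@(1,4):P a6@(2,1):R
t=2: a0@(0,0):P a2@(2,1):P a3@(1,5):P a5@(1,5):P a6@(1,1):R
t=3: a0@(1,0):P a2@(1,1):P a3@(1,0):P a5@(1,0):P a6@(0,1):R

.R....
PP....
......
......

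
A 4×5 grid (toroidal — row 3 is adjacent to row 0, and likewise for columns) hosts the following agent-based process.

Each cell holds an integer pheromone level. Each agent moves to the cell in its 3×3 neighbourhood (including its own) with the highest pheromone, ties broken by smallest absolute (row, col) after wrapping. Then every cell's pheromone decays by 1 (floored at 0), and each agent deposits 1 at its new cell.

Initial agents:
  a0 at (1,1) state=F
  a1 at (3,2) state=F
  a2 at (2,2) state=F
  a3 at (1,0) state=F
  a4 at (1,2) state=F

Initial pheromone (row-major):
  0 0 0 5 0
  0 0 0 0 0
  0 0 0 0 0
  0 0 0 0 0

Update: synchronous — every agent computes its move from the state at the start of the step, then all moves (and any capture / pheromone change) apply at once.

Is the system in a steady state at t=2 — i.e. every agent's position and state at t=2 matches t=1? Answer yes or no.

no

t=1: a0@(0,0) a1@(0,3) a2@(1,1) a3@(0,0) a4@(0,3) | pheromone: 2 0 0 6 0 / 0 1 0 0 0 / 0 0 0 0 0 / 0 0 0 0 0
t=2: a0@(0,0) a1@(0,3) a2@(0,0) a3@(0,0) a4@(0,3) | pheromone: 4 0 0 7 0 / 0 0 0 0 0 / 0 0 0 0 0 / 0 0 0 0 0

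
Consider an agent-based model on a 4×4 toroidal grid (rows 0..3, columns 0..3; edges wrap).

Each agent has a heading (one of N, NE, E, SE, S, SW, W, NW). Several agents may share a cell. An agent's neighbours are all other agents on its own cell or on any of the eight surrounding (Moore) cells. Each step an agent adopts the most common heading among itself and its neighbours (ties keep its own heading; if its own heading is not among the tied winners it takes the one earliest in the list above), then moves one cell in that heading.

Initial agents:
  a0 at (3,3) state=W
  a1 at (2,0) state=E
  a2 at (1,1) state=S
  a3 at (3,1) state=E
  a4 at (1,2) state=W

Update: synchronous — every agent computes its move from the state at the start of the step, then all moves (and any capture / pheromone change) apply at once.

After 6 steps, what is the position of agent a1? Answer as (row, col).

(2, 2)

t=1: a0@(3,2):W a1@(2,1):E a2@(2,1):S a3@(3,2):E a4@(1,1):W
t=2: a0@(3,3):E a1@(2,2):E a2@(2,2):E a3@(3,3):E a4@(1,0):W
t=3: a0@(3,0):E a1@(2,3):E a2@(2,3):E a3@(3,0):E a4@(1,3):W
t=4: a0@(3,1):E a1@(2,0):E a2@(2,0):E a3@(3,1):E a4@(1,0):E
t=5: a0@(3,2):E a1@(2,1):E a2@(2,1):E a3@(3,2):E a4@(1,1):E
t=6: a0@(3,3):E a1@(2,2):E a2@(2,2):E a3@(3,3):E a4@(1,2):E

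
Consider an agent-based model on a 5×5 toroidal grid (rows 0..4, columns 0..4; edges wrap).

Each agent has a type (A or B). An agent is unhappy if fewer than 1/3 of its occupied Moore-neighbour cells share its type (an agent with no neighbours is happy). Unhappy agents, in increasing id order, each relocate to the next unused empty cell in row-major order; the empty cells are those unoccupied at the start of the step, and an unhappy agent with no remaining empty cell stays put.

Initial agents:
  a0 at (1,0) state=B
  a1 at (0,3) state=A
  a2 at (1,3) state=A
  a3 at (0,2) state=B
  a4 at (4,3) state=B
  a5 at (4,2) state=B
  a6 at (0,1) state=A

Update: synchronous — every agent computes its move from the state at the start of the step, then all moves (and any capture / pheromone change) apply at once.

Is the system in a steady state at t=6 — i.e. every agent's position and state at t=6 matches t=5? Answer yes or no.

yes

t=1: a0@(0,0):B a1@(0,4):A a2@(1,3):A a3@(0,2):B a4@(4,3):B a5@(4,2):B a6@(1,1):A
t=2: a0@(0,1):B a1@(0,4):A a2@(1,3):A a3@(0,2):B a4@(4,3):B a5@(4,2):B a6@(0,3):A
t=3: (unchanged — steady state)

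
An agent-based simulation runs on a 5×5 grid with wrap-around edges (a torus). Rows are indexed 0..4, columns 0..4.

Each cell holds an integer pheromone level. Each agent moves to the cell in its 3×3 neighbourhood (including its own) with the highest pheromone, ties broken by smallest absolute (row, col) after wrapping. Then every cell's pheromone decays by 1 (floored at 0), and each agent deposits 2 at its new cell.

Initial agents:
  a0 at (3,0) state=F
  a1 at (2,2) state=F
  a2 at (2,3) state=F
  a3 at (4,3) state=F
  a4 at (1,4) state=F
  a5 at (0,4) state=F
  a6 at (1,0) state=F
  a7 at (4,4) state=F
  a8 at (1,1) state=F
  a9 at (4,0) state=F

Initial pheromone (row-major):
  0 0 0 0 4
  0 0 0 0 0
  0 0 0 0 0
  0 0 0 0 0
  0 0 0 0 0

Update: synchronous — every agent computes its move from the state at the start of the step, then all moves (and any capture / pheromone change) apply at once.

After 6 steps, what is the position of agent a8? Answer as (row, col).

(0, 4)

t=1: a0@(2,0) a1@(1,1) a2@(1,2) a3@(0,4) a4@(0,4) a5@(0,4) a6@(0,4) a7@(0,4) a8@(0,0) a9@(0,4) | pheromone: 2 0 0 0 15 / 0 2 2 0 0 / 2 0 0 0 0 / 0 0 0 0 0 / 0 0 0 0 0
t=2: a0@(1,1) a1@(0,0) a2@(1,1) a3@(0,4) a4@(0,4) a5@(0,4) a6@(0,4) a7@(0,4) a8@(0,4) a9@(0,4) | pheromone: 3 0 0 0 28 / 0 5 1 0 0 / 1 0 0 0 0 / 0 0 0 0 0 / 0 0 0 0 0
t=3: a0@(1,1) a1@(0,4) a2@(1,1) a3@(0,4) a4@(0,4) a5@(0,4) a6@(0,4) a7@(0,4) a8@(0,4) a9@(0,4) | pheromone: 2 0 0 0 43 / 0 8 0 0 0 / 0 0 0 0 0 / 0 0 0 0 0 / 0 0 0 0 0
t=4: a0@(1,1) a1@(0,4) a2@(1,1) a3@(0,4) a4@(0,4) a5@(0,4) a6@(0,4) a7@(0,4) a8@(0,4) a9@(0,4) | pheromone: 1 0 0 0 58 / 0 11 0 0 0 / 0 0 0 0 0 / 0 0 0 0 0 / 0 0 0 0 0
t=5: a0@(1,1) a1@(0,4) a2@(1,1) a3@(0,4) a4@(0,4) a5@(0,4) a6@(0,4) a7@(0,4) a8@(0,4) a9@(0,4) | pheromone: 0 0 0 0 73 / 0 14 0 0 0 / 0 0 0 0 0 / 0 0 0 0 0 / 0 0 0 0 0
t=6: a0@(1,1) a1@(0,4) a2@(1,1) a3@(0,4) a4@(0,4) a5@(0,4) a6@(0,4) a7@(0,4) a8@(0,4) a9@(0,4) | pheromone: 0 0 0 0 88 / 0 17 0 0 0 / 0 0 0 0 0 / 0 0 0 0 0 / 0 0 0 0 0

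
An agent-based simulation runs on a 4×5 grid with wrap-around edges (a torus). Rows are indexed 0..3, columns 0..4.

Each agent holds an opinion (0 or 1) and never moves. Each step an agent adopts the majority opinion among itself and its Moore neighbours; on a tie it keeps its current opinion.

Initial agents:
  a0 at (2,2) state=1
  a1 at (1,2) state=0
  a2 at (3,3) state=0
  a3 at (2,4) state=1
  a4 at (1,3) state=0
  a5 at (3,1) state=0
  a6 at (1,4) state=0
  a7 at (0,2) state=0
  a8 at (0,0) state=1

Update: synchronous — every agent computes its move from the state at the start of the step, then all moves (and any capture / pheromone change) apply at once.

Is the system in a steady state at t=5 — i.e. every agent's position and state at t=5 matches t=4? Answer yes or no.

t=1: a0@(2,2):0 a1@(1,2):0 a2@(3,3):0 a3@(2,4):0 a4@(1,3):0 a5@(3,1):0 a6@(1,4):0 a7@(0,2):0 a8@(0,0):0
t=2: (unchanged — steady state)

yes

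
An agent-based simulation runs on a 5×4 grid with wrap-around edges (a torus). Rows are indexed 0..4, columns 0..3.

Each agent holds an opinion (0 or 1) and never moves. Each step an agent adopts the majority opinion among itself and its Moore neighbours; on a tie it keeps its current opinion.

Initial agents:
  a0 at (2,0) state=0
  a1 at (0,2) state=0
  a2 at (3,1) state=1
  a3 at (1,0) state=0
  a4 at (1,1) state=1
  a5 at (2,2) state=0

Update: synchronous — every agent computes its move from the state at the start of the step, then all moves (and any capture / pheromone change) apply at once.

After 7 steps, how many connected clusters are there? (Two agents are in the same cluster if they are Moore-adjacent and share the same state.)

1

t=1: a0@(2,0):0 a1@(0,2):0 a2@(3,1):0 a3@(1,0):0 a4@(1,1):0 a5@(2,2):1
t=2: a0@(2,0):0 a1@(0,2):0 a2@(3,1):0 a3@(1,0):0 a4@(1,1):0 a5@(2,2):0
t=3: (unchanged — steady state)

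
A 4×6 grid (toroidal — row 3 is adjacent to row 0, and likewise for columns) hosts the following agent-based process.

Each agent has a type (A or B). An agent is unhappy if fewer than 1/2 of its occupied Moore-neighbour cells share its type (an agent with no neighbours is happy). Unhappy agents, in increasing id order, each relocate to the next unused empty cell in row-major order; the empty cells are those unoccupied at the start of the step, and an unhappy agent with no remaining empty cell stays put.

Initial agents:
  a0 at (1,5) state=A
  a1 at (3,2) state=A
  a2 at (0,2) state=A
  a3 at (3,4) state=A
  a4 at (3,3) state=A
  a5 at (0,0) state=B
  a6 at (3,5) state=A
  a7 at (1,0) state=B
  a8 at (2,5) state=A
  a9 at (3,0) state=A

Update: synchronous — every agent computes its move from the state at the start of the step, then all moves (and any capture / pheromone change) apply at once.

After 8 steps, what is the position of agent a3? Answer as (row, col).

t=1: a0@(0,1):A a1@(3,2):A a2@(0,2):A a3@(3,4):A a4@(3,3):A a5@(0,3):B a6@(3,5):A a7@(0,4):B a8@(2,5):A a9@(3,0):A
t=2: a0@(0,1):A a1@(3,2):A a2@(0,2):A a3@(3,4):A a4@(3,3):A a5@(0,0):B a6@(3,5):A a7@(0,5):B a8@(2,5):A a9@(3,0):A
t=3: a0@(0,1):A a1@(3,2):A a2@(0,2):A a3@(3,4):A a4@(3,3):A a5@(0,3):B a6@(3,5):A a7@(0,4):B a8@(2,5):A a9@(3,0):A
t=4: a0@(0,1):A a1@(3,2):A a2@(0,2):A a3@(3,4):A a4@(3,3):A a5@(0,0):B a6@(3,5):A a7@(0,5):B a8@(2,5):A a9@(3,0):A
t=5: a0@(0,1):A a1@(3,2):A a2@(0,2):A a3@(3,4):A a4@(3,3):A a5@(0,3):B a6@(3,5):A a7@(0,4):B a8@(2,5):A a9@(3,0):A
t=6: a0@(0,1):A a1@(3,2):A a2@(0,2):A a3@(3,4):A a4@(3,3):A a5@(0,0):B a6@(3,5):A a7@(0,5):B a8@(2,5):A a9@(3,0):A
t=7: a0@(0,1):A a1@(3,2):A a2@(0,2):A a3@(3,4):A a4@(3,3):A a5@(0,3):B a6@(3,5):A a7@(0,4):B a8@(2,5):A a9@(3,0):A
t=8: a0@(0,1):A a1@(3,2):A a2@(0,2):A a3@(3,4):A a4@(3,3):A a5@(0,0):B a6@(3,5):A a7@(0,5):B a8@(2,5):A a9@(3,0):A

(3, 4)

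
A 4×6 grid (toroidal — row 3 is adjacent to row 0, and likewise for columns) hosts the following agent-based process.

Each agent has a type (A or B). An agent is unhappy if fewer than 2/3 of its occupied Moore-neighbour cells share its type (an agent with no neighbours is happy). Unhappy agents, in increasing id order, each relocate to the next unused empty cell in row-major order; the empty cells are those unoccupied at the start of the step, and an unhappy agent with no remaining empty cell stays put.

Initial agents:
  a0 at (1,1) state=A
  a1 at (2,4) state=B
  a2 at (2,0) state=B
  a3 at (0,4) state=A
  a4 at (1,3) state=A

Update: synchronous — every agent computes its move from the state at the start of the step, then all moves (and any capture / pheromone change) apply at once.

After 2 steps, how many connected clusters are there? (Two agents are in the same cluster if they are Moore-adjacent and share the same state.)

t=1: a0@(0,0):A a1@(0,1):B a2@(0,2):B a3@(0,4):A a4@(0,3):A
t=2: a0@(0,5):A a1@(1,0):B a2@(1,1):B a3@(0,4):A a4@(1,2):A

3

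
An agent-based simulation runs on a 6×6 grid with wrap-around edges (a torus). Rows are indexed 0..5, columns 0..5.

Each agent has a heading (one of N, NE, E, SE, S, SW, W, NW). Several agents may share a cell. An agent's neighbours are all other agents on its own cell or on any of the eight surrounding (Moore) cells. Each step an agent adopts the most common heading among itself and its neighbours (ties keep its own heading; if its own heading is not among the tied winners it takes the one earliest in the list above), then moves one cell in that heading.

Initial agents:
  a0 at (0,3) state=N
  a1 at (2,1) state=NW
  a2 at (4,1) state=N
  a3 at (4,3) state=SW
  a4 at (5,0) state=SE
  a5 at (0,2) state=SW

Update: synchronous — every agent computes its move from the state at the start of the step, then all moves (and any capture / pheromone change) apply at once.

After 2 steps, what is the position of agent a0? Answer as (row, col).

(4, 3)

t=1: a0@(5,3):N a1@(1,0):NW a2@(3,1):N a3@(5,2):SW a4@(0,1):SE a5@(1,1):SW
t=2: a0@(4,3):N a1@(0,5):NW a2@(2,1):N a3@(0,1):SW a4@(1,0):SW a5@(2,0):SW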